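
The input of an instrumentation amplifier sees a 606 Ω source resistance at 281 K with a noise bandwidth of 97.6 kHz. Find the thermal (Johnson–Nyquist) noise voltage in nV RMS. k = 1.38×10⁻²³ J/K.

958 nV

V_n = √(4kTRB)
4kTRB = 4 × 1.38×10⁻²³ × 281 × 6.06×10² × 9.76×10⁴ = 9.17×10⁻¹³ V²
V_n = √(9.17×10⁻¹³) = 9.58×10⁻⁷ V = 958 nV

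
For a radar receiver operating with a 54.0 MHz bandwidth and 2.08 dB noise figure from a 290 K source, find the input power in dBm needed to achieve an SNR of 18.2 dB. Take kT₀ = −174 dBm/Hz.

−76.4 dBm

Sensitivity = −174 + 10 log₁₀(B) + NF + SNR_min
= −174 + 77.32 + 2.08 + 18.2
= −76.40 dBm → −76.4 dBm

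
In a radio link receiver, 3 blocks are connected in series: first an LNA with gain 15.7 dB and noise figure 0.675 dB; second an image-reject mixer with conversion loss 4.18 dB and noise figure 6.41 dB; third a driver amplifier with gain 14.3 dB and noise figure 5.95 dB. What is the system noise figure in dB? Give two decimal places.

1.66 dB

Convert to linear (a loss of L dB is a gain of −L dB): F_i = 10^(NF_i/10), G_i = 10^(G_i,dB/10)
  Stage 1: F_1 = 10^(0.675/10) = 1.168, G_1 = 10^(15.7/10) = 37.15
  Stage 2: F_2 = 10^(6.41/10) = 4.375, G_2 = 10^(−4.18/10) = 0.3819
  Stage 3: F_3 = 10^(5.95/10) = 3.936, G_3 = 10^(14.3/10) = 26.92
Friis cascade:
  F = 1.168 + (4.375 − 1)/37.15 + (3.936 − 1)/14.19 = 1.466
NF = 10 log₁₀(1.466) = 1.66 dB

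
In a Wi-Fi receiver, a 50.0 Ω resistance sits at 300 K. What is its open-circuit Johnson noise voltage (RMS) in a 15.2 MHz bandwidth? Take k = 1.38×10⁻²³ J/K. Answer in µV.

V_n = √(4kTRB)
4kTRB = 4 × 1.38×10⁻²³ × 300 × 5.00×10¹ × 1.52×10⁷ = 1.26×10⁻¹¹ V²
V_n = √(1.26×10⁻¹¹) = 3.55×10⁻⁶ V = 3.55 µV

3.55 µV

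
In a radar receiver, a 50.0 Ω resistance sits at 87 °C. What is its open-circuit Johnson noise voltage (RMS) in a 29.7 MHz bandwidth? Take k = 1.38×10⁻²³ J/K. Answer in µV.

5.43 µV

T = 87 °C + 273.15 = 360.15 K
V_n = √(4kTRB)
4kTRB = 4 × 1.38×10⁻²³ × 360.15 × 5.00×10¹ × 2.97×10⁷ = 2.95×10⁻¹¹ V²
V_n = √(2.95×10⁻¹¹) = 5.43×10⁻⁶ V = 5.43 µV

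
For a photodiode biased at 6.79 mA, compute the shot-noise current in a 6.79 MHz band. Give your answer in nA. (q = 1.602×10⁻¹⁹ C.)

122 nA

I_n = √(2qI·B)
2qI·B = 2 × 1.602×10⁻¹⁹ × 6.79×10⁻³ × 6.79×10⁶ = 1.48×10⁻¹⁴ A²
I_n = √(1.48×10⁻¹⁴) = 1.22×10⁻⁷ A = 122 nA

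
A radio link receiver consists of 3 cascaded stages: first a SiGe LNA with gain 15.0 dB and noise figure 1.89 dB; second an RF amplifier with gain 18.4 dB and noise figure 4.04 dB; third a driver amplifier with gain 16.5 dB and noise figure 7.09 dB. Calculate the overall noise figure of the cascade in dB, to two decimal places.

Convert to linear (a loss of L dB is a gain of −L dB): F_i = 10^(NF_i/10), G_i = 10^(G_i,dB/10)
  Stage 1: F_1 = 10^(1.89/10) = 1.545, G_1 = 10^(15.0/10) = 31.62
  Stage 2: F_2 = 10^(4.04/10) = 2.535, G_2 = 10^(18.4/10) = 69.18
  Stage 3: F_3 = 10^(7.09/10) = 5.117, G_3 = 10^(16.5/10) = 44.67
Friis cascade:
  F = 1.545 + (2.535 − 1)/31.62 + (5.117 − 1)/2188 = 1.596
NF = 10 log₁₀(1.596) = 2.03 dB

2.03 dB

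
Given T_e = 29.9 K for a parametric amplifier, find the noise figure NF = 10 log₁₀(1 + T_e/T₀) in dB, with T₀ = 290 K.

0.426 dB

F = 1 + T_e/T₀ = 1 + 29.9/290 = 1.1031
NF = 10 log₁₀(1.1031) = 0.426 dB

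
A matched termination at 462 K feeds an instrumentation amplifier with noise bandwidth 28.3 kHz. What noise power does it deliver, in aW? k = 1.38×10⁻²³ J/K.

P_n = kTB = 1.38×10⁻²³ × 462 × 2.83×10⁴ = 1.80×10⁻¹⁶ W = 180 aW

180 aW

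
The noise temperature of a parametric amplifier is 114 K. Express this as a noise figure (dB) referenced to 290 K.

1.44 dB

F = 1 + T_e/T₀ = 1 + 114/290 = 1.3931
NF = 10 log₁₀(1.3931) = 1.44 dB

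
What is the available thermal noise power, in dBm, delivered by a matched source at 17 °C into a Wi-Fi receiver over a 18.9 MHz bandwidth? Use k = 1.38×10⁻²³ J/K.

T = 17 °C + 273.15 = 290.15 K
P_n = kTB = 1.38×10⁻²³ × 290.15 × 1.89×10⁷ = 7.57×10⁻¹⁴ W
In dBm: 10 log₁₀(7.57×10⁻¹⁴ / 10⁻³) = −101.2 dBm

−101.2 dBm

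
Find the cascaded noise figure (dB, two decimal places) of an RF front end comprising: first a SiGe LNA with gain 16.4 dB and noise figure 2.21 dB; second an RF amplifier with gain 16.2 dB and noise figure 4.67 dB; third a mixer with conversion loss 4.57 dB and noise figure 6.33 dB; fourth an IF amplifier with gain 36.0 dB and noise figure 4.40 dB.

2.34 dB

Convert to linear (a loss of L dB is a gain of −L dB): F_i = 10^(NF_i/10), G_i = 10^(G_i,dB/10)
  Stage 1: F_1 = 10^(2.21/10) = 1.663, G_1 = 10^(16.4/10) = 43.65
  Stage 2: F_2 = 10^(4.67/10) = 2.931, G_2 = 10^(16.2/10) = 41.69
  Stage 3: F_3 = 10^(6.33/10) = 4.295, G_3 = 10^(−4.57/10) = 0.3491
  Stage 4: F_4 = 10^(4.40/10) = 2.754, G_4 = 10^(36.0/10) = 3981
Friis cascade:
  F = 1.663 + (2.931 − 1)/43.65 + (4.295 − 1)/1820 + (2.754 − 1)/635.3 = 1.712
NF = 10 log₁₀(1.712) = 2.34 dB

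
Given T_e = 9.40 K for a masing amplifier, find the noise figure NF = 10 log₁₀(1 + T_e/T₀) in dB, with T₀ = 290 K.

F = 1 + T_e/T₀ = 1 + 9.40/290 = 1.03241
NF = 10 log₁₀(1.03241) = 0.139 dB

0.139 dB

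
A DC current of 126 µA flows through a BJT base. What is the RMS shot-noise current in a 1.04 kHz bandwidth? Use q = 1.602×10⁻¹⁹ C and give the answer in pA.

I_n = √(2qI·B)
2qI·B = 2 × 1.602×10⁻¹⁹ × 1.26×10⁻⁴ × 1.04×10³ = 4.20×10⁻²⁰ A²
I_n = √(4.20×10⁻²⁰) = 2.05×10⁻¹⁰ A = 205 pA

205 pA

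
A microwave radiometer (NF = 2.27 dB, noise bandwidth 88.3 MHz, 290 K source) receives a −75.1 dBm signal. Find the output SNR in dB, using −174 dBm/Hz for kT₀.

17.2 dB

Noise floor: N = −174 + 10 log₁₀(B) + NF
10 log₁₀(8.83×10⁷) = 79.46 dB
N = −174 + 79.46 + 2.27 = −92.27 dBm
SNR = P_sig − N = −75.1 − (−92.27) = 17.17 dB → 17.2 dB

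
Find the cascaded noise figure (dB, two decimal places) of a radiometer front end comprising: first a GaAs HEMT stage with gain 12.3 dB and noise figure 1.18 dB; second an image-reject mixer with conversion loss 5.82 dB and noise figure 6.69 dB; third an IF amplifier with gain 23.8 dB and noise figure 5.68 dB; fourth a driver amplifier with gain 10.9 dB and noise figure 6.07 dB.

3.30 dB

Convert to linear (a loss of L dB is a gain of −L dB): F_i = 10^(NF_i/10), G_i = 10^(G_i,dB/10)
  Stage 1: F_1 = 10^(1.18/10) = 1.312, G_1 = 10^(12.3/10) = 16.98
  Stage 2: F_2 = 10^(6.69/10) = 4.667, G_2 = 10^(−5.82/10) = 0.2618
  Stage 3: F_3 = 10^(5.68/10) = 3.698, G_3 = 10^(23.8/10) = 239.9
  Stage 4: F_4 = 10^(6.07/10) = 4.046, G_4 = 10^(10.9/10) = 12.30
Friis cascade:
  F = 1.312 + (4.667 − 1)/16.98 + (3.698 − 1)/4.446 + (4.046 − 1)/1067 = 2.138
NF = 10 log₁₀(2.138) = 3.30 dB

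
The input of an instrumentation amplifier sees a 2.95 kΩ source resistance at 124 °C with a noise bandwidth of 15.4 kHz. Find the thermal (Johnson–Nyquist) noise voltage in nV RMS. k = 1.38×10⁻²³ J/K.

998 nV

T = 124 °C + 273.15 = 397.15 K
V_n = √(4kTRB)
4kTRB = 4 × 1.38×10⁻²³ × 397.15 × 2.95×10³ × 1.54×10⁴ = 9.96×10⁻¹³ V²
V_n = √(9.96×10⁻¹³) = 9.98×10⁻⁷ V = 998 nV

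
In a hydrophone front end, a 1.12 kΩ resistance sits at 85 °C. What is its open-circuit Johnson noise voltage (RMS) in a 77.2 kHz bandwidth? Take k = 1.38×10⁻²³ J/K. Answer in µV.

1.31 µV

T = 85 °C + 273.15 = 358.15 K
V_n = √(4kTRB)
4kTRB = 4 × 1.38×10⁻²³ × 358.15 × 1.12×10³ × 7.72×10⁴ = 1.71×10⁻¹² V²
V_n = √(1.71×10⁻¹²) = 1.31×10⁻⁶ V = 1.31 µV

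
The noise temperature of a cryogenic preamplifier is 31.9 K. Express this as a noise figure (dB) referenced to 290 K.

0.453 dB

F = 1 + T_e/T₀ = 1 + 31.9/290 = 1.11
NF = 10 log₁₀(1.11) = 0.453 dB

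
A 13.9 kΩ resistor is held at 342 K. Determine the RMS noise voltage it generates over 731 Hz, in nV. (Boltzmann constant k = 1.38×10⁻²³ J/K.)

438 nV

V_n = √(4kTRB)
4kTRB = 4 × 1.38×10⁻²³ × 342 × 1.39×10⁴ × 7.31×10² = 1.92×10⁻¹³ V²
V_n = √(1.92×10⁻¹³) = 4.38×10⁻⁷ V = 438 nV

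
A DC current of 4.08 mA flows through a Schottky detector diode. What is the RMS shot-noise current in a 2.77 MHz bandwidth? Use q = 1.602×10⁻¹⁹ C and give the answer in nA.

I_n = √(2qI·B)
2qI·B = 2 × 1.602×10⁻¹⁹ × 4.08×10⁻³ × 2.77×10⁶ = 3.62×10⁻¹⁵ A²
I_n = √(3.62×10⁻¹⁵) = 6.02×10⁻⁸ A = 60.2 nA

60.2 nA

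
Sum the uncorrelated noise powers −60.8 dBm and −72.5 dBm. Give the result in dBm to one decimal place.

−60.5 dBm

Convert to linear, add, convert back:
P₁ = 8.32×10⁻¹⁰ W, P₂ = 5.62×10⁻¹¹ W
P_tot = 8.88×10⁻¹⁰ W → 10 log₁₀(P_tot / 10⁻³) = −60.5 dBm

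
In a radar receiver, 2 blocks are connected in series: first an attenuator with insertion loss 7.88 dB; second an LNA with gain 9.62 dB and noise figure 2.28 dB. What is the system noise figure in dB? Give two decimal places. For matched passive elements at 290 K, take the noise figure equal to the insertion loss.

10.16 dB

Convert to linear (a loss of L dB is a gain of −L dB): F_i = 10^(NF_i/10), G_i = 10^(G_i,dB/10)
  Stage 1: F_1 = 10^(7.88/10) = 6.138, G_1 = 10^(−7.88/10) = 0.1629
  Stage 2: F_2 = 10^(2.28/10) = 1.690, G_2 = 10^(9.62/10) = 9.162
Friis cascade:
  F = 6.138 + (1.690 − 1)/0.1629 = 10.38
NF = 10 log₁₀(10.38) = 10.16 dB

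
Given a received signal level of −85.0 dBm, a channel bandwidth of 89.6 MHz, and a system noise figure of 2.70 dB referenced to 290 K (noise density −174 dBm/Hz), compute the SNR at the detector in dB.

6.8 dB

Noise floor: N = −174 + 10 log₁₀(B) + NF
10 log₁₀(8.96×10⁷) = 79.52 dB
N = −174 + 79.52 + 2.70 = −91.78 dBm
SNR = P_sig − N = −85.0 − (−91.78) = 6.78 dB → 6.8 dB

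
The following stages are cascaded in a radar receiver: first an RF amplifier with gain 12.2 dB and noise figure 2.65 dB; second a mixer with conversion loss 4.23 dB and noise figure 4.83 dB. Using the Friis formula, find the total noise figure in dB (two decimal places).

2.93 dB

Convert to linear (a loss of L dB is a gain of −L dB): F_i = 10^(NF_i/10), G_i = 10^(G_i,dB/10)
  Stage 1: F_1 = 10^(2.65/10) = 1.841, G_1 = 10^(12.2/10) = 16.60
  Stage 2: F_2 = 10^(4.83/10) = 3.041, G_2 = 10^(−4.23/10) = 0.3776
Friis cascade:
  F = 1.841 + (3.041 − 1)/16.60 = 1.964
NF = 10 log₁₀(1.964) = 2.93 dB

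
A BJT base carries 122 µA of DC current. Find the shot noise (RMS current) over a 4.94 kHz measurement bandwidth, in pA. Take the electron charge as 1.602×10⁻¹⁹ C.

439 pA

I_n = √(2qI·B)
2qI·B = 2 × 1.602×10⁻¹⁹ × 1.22×10⁻⁴ × 4.94×10³ = 1.93×10⁻¹⁹ A²
I_n = √(1.93×10⁻¹⁹) = 4.39×10⁻¹⁰ A = 439 pA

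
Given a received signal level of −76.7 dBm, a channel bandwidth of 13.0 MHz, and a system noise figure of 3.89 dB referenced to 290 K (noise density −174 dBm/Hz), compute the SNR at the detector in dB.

Noise floor: N = −174 + 10 log₁₀(B) + NF
10 log₁₀(1.30×10⁷) = 71.14 dB
N = −174 + 71.14 + 3.89 = −98.97 dBm
SNR = P_sig − N = −76.7 − (−98.97) = 22.27 dB → 22.3 dB

22.3 dB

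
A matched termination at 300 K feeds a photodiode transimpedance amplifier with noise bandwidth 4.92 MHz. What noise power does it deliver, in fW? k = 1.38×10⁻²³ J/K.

20.4 fW

P_n = kTB = 1.38×10⁻²³ × 300 × 4.92×10⁶ = 2.04×10⁻¹⁴ W = 20.4 fW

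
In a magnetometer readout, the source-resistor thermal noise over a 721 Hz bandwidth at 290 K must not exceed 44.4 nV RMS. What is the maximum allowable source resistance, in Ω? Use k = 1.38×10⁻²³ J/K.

Johnson–Nyquist: V_n = √(4kTRB) ⇒ R = V_n² / (4kTB)
4kTB = 4 × 1.38×10⁻²³ × 290 × 7.21×10² = 1.15×10⁻¹⁷
R = (4.44×10⁻⁸)² / 1.15×10⁻¹⁷ = 1.71×10² Ω = 171 Ω

171 Ω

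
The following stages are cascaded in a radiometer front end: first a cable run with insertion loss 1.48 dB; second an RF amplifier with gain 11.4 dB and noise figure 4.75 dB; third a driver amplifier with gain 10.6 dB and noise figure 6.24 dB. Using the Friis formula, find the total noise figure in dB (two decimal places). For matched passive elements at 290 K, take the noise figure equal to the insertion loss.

6.56 dB

Convert to linear (a loss of L dB is a gain of −L dB): F_i = 10^(NF_i/10), G_i = 10^(G_i,dB/10)
  Stage 1: F_1 = 10^(1.48/10) = 1.406, G_1 = 10^(−1.48/10) = 0.7112
  Stage 2: F_2 = 10^(4.75/10) = 2.985, G_2 = 10^(11.4/10) = 13.80
  Stage 3: F_3 = 10^(6.24/10) = 4.207, G_3 = 10^(10.6/10) = 11.48
Friis cascade:
  F = 1.406 + (2.985 − 1)/0.7112 + (4.207 − 1)/9.817 = 4.524
NF = 10 log₁₀(4.524) = 6.56 dB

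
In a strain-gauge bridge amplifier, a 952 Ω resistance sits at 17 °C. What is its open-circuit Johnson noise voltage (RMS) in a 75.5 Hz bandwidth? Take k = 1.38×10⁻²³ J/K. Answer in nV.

33.9 nV

T = 17 °C + 273.15 = 290.15 K
V_n = √(4kTRB)
4kTRB = 4 × 1.38×10⁻²³ × 290.15 × 9.52×10² × 7.55×10¹ = 1.15×10⁻¹⁵ V²
V_n = √(1.15×10⁻¹⁵) = 3.39×10⁻⁸ V = 33.9 nV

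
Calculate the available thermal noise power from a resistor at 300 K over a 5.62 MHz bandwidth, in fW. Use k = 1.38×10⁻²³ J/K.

P_n = kTB = 1.38×10⁻²³ × 300 × 5.62×10⁶ = 2.33×10⁻¹⁴ W = 23.3 fW

23.3 fW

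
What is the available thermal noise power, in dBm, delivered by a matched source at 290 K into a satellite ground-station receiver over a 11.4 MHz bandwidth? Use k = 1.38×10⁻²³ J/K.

−103.4 dBm

P_n = kTB = 1.38×10⁻²³ × 290 × 1.14×10⁷ = 4.56×10⁻¹⁴ W
In dBm: 10 log₁₀(4.56×10⁻¹⁴ / 10⁻³) = −103.4 dBm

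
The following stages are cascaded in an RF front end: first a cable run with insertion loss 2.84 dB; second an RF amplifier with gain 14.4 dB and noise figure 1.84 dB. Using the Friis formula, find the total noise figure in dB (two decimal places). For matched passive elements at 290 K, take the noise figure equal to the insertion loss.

4.68 dB

Convert to linear (a loss of L dB is a gain of −L dB): F_i = 10^(NF_i/10), G_i = 10^(G_i,dB/10)
  Stage 1: F_1 = 10^(2.84/10) = 1.923, G_1 = 10^(−2.84/10) = 0.5200
  Stage 2: F_2 = 10^(1.84/10) = 1.528, G_2 = 10^(14.4/10) = 27.54
Friis cascade:
  F = 1.923 + (1.528 − 1)/0.5200 = 2.938
NF = 10 log₁₀(2.938) = 4.68 dB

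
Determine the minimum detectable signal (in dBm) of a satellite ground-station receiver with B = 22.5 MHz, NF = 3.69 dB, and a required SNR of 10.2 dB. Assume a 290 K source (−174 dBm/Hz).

Sensitivity = −174 + 10 log₁₀(B) + NF + SNR_min
= −174 + 73.52 + 3.69 + 10.2
= −86.59 dBm → −86.6 dBm

−86.6 dBm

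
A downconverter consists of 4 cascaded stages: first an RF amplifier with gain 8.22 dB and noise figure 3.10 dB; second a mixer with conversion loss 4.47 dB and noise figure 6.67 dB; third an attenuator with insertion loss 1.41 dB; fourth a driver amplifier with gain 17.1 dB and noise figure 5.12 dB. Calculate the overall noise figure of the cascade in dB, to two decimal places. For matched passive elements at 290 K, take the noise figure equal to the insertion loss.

6.09 dB

Convert to linear (a loss of L dB is a gain of −L dB): F_i = 10^(NF_i/10), G_i = 10^(G_i,dB/10)
  Stage 1: F_1 = 10^(3.10/10) = 2.042, G_1 = 10^(8.22/10) = 6.637
  Stage 2: F_2 = 10^(6.67/10) = 4.645, G_2 = 10^(−4.47/10) = 0.3573
  Stage 3: F_3 = 10^(1.41/10) = 1.384, G_3 = 10^(−1.41/10) = 0.7228
  Stage 4: F_4 = 10^(5.12/10) = 3.251, G_4 = 10^(17.1/10) = 51.29
Friis cascade:
  F = 2.042 + (4.645 − 1)/6.637 + (1.384 − 1)/2.371 + (3.251 − 1)/1.714 = 4.066
NF = 10 log₁₀(4.066) = 6.09 dB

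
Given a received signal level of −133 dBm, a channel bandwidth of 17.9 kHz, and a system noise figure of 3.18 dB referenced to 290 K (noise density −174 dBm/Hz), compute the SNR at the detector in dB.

−4.7 dB

Noise floor: N = −174 + 10 log₁₀(B) + NF
10 log₁₀(1.79×10⁴) = 42.53 dB
N = −174 + 42.53 + 3.18 = −128.29 dBm
SNR = P_sig − N = −133 − (−128.29) = −4.71 dB → −4.7 dB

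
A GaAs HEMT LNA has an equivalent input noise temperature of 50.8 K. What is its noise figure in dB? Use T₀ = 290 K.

F = 1 + T_e/T₀ = 1 + 50.8/290 = 1.17517
NF = 10 log₁₀(1.17517) = 0.701 dB

0.701 dB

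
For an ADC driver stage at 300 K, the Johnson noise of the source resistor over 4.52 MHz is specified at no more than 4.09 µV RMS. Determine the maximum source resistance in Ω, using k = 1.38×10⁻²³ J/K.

Johnson–Nyquist: V_n = √(4kTRB) ⇒ R = V_n² / (4kTB)
4kTB = 4 × 1.38×10⁻²³ × 300 × 4.52×10⁶ = 7.49×10⁻¹⁴
R = (4.09×10⁻⁶)² / 7.49×10⁻¹⁴ = 2.23×10² Ω = 223 Ω

223 Ω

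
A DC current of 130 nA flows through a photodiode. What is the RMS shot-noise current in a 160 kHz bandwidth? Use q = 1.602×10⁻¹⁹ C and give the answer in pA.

I_n = √(2qI·B)
2qI·B = 2 × 1.602×10⁻¹⁹ × 1.30×10⁻⁷ × 1.60×10⁵ = 6.66×10⁻²¹ A²
I_n = √(6.66×10⁻²¹) = 8.16×10⁻¹¹ A = 81.6 pA

81.6 pA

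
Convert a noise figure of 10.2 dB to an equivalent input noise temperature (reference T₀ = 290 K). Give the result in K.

2747 K

F = 10^(10.2/10) = 10.4713
T_e = (F − 1)·T₀ = (10.4713 − 1) × 290 = 2747 K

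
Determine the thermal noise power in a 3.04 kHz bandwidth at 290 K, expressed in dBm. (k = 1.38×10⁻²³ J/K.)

−139.1 dBm

P_n = kTB = 1.38×10⁻²³ × 290 × 3.04×10³ = 1.22×10⁻¹⁷ W
In dBm: 10 log₁₀(1.22×10⁻¹⁷ / 10⁻³) = −139.1 dBm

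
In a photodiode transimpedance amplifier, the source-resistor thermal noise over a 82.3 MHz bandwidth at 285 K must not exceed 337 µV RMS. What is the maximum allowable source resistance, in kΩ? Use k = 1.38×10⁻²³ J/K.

Johnson–Nyquist: V_n = √(4kTRB) ⇒ R = V_n² / (4kTB)
4kTB = 4 × 1.38×10⁻²³ × 285 × 8.23×10⁷ = 1.29×10⁻¹²
R = (3.37×10⁻⁴)² / 1.29×10⁻¹² = 8.77×10⁴ Ω = 87.7 kΩ

87.7 kΩ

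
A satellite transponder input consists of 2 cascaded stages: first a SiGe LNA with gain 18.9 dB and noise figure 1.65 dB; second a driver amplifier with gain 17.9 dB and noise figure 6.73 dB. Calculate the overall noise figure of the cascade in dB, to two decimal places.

1.79 dB

Convert to linear (a loss of L dB is a gain of −L dB): F_i = 10^(NF_i/10), G_i = 10^(G_i,dB/10)
  Stage 1: F_1 = 10^(1.65/10) = 1.462, G_1 = 10^(18.9/10) = 77.62
  Stage 2: F_2 = 10^(6.73/10) = 4.710, G_2 = 10^(17.9/10) = 61.66
Friis cascade:
  F = 1.462 + (4.710 − 1)/77.62 = 1.510
NF = 10 log₁₀(1.510) = 1.79 dB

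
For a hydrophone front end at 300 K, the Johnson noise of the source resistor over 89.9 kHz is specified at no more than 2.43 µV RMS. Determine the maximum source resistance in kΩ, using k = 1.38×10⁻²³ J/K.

Johnson–Nyquist: V_n = √(4kTRB) ⇒ R = V_n² / (4kTB)
4kTB = 4 × 1.38×10⁻²³ × 300 × 8.99×10⁴ = 1.49×10⁻¹⁵
R = (2.43×10⁻⁶)² / 1.49×10⁻¹⁵ = 3.97×10³ Ω = 3.97 kΩ

3.97 kΩ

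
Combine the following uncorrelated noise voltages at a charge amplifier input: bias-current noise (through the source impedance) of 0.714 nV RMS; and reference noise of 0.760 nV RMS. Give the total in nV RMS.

1.04 nV

Uncorrelated sources add in power (mean-square): V_tot = √(ΣV_i²)
V_tot = √[(7.14×10⁻¹⁰)² + (7.60×10⁻¹⁰)²] = 1.04×10⁻⁹ V = 1.04 nV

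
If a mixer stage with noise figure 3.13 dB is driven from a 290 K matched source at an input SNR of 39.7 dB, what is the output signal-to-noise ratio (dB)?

By definition F = SNR_in/SNR_out, so in dB: SNR_out = SNR_in − NF
SNR_out = 39.7 − 3.13 = 36.57 dB

36.57 dB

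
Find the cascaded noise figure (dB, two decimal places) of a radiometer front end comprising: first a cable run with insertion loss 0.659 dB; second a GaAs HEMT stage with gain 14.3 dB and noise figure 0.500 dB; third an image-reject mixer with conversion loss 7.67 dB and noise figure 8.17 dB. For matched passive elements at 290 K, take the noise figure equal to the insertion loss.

Convert to linear (a loss of L dB is a gain of −L dB): F_i = 10^(NF_i/10), G_i = 10^(G_i,dB/10)
  Stage 1: F_1 = 10^(0.659/10) = 1.164, G_1 = 10^(−0.659/10) = 0.8592
  Stage 2: F_2 = 10^(0.500/10) = 1.122, G_2 = 10^(14.3/10) = 26.92
  Stage 3: F_3 = 10^(8.17/10) = 6.561, G_3 = 10^(−7.67/10) = 0.1710
Friis cascade:
  F = 1.164 + (1.122 − 1)/0.8592 + (6.561 − 1)/23.13 = 1.546
NF = 10 log₁₀(1.546) = 1.89 dB

1.89 dB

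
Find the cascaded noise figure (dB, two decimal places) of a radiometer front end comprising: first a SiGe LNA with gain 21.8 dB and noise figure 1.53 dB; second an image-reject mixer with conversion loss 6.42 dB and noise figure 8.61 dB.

Convert to linear (a loss of L dB is a gain of −L dB): F_i = 10^(NF_i/10), G_i = 10^(G_i,dB/10)
  Stage 1: F_1 = 10^(1.53/10) = 1.422, G_1 = 10^(21.8/10) = 151.4
  Stage 2: F_2 = 10^(8.61/10) = 7.261, G_2 = 10^(−6.42/10) = 0.2280
Friis cascade:
  F = 1.422 + (7.261 − 1)/151.4 = 1.464
NF = 10 log₁₀(1.464) = 1.65 dB

1.65 dB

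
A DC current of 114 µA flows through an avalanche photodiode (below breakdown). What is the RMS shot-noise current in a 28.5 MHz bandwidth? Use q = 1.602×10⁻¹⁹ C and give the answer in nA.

32.3 nA

I_n = √(2qI·B)
2qI·B = 2 × 1.602×10⁻¹⁹ × 1.14×10⁻⁴ × 2.85×10⁷ = 1.04×10⁻¹⁵ A²
I_n = √(1.04×10⁻¹⁵) = 3.23×10⁻⁸ A = 32.3 nA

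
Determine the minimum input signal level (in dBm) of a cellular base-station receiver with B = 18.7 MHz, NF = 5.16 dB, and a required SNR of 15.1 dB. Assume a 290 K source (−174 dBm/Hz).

Sensitivity = −174 + 10 log₁₀(B) + NF + SNR_min
= −174 + 72.72 + 5.16 + 15.1
= −81.02 dBm → −81.0 dBm

−81.0 dBm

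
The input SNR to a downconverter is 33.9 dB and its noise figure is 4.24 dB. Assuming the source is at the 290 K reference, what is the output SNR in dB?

29.66 dB

By definition F = SNR_in/SNR_out, so in dB: SNR_out = SNR_in − NF
SNR_out = 33.9 − 4.24 = 29.66 dB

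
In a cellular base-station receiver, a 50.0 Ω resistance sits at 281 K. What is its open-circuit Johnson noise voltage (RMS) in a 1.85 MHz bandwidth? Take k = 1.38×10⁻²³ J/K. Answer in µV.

1.20 µV

V_n = √(4kTRB)
4kTRB = 4 × 1.38×10⁻²³ × 281 × 5.00×10¹ × 1.85×10⁶ = 1.43×10⁻¹² V²
V_n = √(1.43×10⁻¹²) = 1.20×10⁻⁶ V = 1.20 µV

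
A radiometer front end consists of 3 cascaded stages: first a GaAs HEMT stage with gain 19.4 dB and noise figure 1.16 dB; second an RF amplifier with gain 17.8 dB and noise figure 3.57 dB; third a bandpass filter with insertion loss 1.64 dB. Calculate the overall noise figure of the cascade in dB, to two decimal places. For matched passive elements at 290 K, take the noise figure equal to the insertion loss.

Convert to linear (a loss of L dB is a gain of −L dB): F_i = 10^(NF_i/10), G_i = 10^(G_i,dB/10)
  Stage 1: F_1 = 10^(1.16/10) = 1.306, G_1 = 10^(19.4/10) = 87.10
  Stage 2: F_2 = 10^(3.57/10) = 2.275, G_2 = 10^(17.8/10) = 60.26
  Stage 3: F_3 = 10^(1.64/10) = 1.459, G_3 = 10^(−1.64/10) = 0.6855
Friis cascade:
  F = 1.306 + (2.275 − 1)/87.10 + (1.459 − 1)/5248 = 1.321
NF = 10 log₁₀(1.321) = 1.21 dB

1.21 dB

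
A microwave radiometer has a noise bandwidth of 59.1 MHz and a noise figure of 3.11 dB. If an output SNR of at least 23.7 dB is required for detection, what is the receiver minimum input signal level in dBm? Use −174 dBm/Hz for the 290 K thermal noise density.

Sensitivity = −174 + 10 log₁₀(B) + NF + SNR_min
= −174 + 77.72 + 3.11 + 23.7
= −69.47 dBm → −69.5 dBm

−69.5 dBm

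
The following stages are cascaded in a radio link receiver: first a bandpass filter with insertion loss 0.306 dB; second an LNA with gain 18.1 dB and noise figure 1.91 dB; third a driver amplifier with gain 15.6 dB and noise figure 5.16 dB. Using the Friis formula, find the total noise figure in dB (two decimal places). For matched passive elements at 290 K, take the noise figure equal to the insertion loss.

2.31 dB

Convert to linear (a loss of L dB is a gain of −L dB): F_i = 10^(NF_i/10), G_i = 10^(G_i,dB/10)
  Stage 1: F_1 = 10^(0.306/10) = 1.073, G_1 = 10^(−0.306/10) = 0.9320
  Stage 2: F_2 = 10^(1.91/10) = 1.552, G_2 = 10^(18.1/10) = 64.57
  Stage 3: F_3 = 10^(5.16/10) = 3.281, G_3 = 10^(15.6/10) = 36.31
Friis cascade:
  F = 1.073 + (1.552 − 1)/0.9320 + (3.281 − 1)/60.17 = 1.704
NF = 10 log₁₀(1.704) = 2.31 dB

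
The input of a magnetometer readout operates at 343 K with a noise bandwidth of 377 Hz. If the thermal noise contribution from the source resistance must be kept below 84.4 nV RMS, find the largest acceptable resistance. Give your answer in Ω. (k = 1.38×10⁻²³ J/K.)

998 Ω

Johnson–Nyquist: V_n = √(4kTRB) ⇒ R = V_n² / (4kTB)
4kTB = 4 × 1.38×10⁻²³ × 343 × 3.77×10² = 7.14×10⁻¹⁸
R = (8.44×10⁻⁸)² / 7.14×10⁻¹⁸ = 9.98×10² Ω = 998 Ω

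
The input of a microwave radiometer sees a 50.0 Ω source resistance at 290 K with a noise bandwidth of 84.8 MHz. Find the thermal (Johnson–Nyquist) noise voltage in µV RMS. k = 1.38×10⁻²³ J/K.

8.24 µV

V_n = √(4kTRB)
4kTRB = 4 × 1.38×10⁻²³ × 290 × 5.00×10¹ × 8.48×10⁷ = 6.79×10⁻¹¹ V²
V_n = √(6.79×10⁻¹¹) = 8.24×10⁻⁶ V = 8.24 µV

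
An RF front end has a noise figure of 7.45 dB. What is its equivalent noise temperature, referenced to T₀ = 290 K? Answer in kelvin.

F = 10^(7.45/10) = 5.55904
T_e = (F − 1)·T₀ = (5.55904 − 1) × 290 = 1322 K

1322 K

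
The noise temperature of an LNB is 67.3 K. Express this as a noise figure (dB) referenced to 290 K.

F = 1 + T_e/T₀ = 1 + 67.3/290 = 1.23207
NF = 10 log₁₀(1.23207) = 0.906 dB

0.906 dB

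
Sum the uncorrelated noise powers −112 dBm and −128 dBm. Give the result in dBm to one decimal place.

−111.9 dBm

Convert to linear, add, convert back:
P₁ = 6.31×10⁻¹⁵ W, P₂ = 1.58×10⁻¹⁶ W
P_tot = 6.47×10⁻¹⁵ W → 10 log₁₀(P_tot / 10⁻³) = −111.9 dBm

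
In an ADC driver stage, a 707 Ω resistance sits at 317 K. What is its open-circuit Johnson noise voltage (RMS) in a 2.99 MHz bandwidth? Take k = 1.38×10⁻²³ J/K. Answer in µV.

V_n = √(4kTRB)
4kTRB = 4 × 1.38×10⁻²³ × 317 × 7.07×10² × 2.99×10⁶ = 3.70×10⁻¹¹ V²
V_n = √(3.70×10⁻¹¹) = 6.08×10⁻⁶ V = 6.08 µV

6.08 µV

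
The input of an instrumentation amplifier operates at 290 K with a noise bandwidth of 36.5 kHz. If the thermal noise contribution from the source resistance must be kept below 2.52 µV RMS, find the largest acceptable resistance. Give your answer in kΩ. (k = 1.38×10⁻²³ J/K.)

Johnson–Nyquist: V_n = √(4kTRB) ⇒ R = V_n² / (4kTB)
4kTB = 4 × 1.38×10⁻²³ × 290 × 3.65×10⁴ = 5.84×10⁻¹⁶
R = (2.52×10⁻⁶)² / 5.84×10⁻¹⁶ = 1.09×10⁴ Ω = 10.9 kΩ

10.9 kΩ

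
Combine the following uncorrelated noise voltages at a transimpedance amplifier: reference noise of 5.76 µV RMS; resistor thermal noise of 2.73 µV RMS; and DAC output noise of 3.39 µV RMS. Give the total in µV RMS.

7.22 µV

Uncorrelated sources add in power (mean-square): V_tot = √(ΣV_i²)
V_tot = √[(5.76×10⁻⁶)² + (2.73×10⁻⁶)² + (3.39×10⁻⁶)²] = 7.22×10⁻⁶ V = 7.22 µV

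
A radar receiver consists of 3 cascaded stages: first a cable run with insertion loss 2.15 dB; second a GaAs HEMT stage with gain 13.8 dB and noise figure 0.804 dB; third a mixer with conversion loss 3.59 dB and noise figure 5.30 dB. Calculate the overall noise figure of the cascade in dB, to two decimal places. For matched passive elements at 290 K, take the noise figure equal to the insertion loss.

3.30 dB

Convert to linear (a loss of L dB is a gain of −L dB): F_i = 10^(NF_i/10), G_i = 10^(G_i,dB/10)
  Stage 1: F_1 = 10^(2.15/10) = 1.641, G_1 = 10^(−2.15/10) = 0.6095
  Stage 2: F_2 = 10^(0.804/10) = 1.203, G_2 = 10^(13.8/10) = 23.99
  Stage 3: F_3 = 10^(5.30/10) = 3.388, G_3 = 10^(−3.59/10) = 0.4375
Friis cascade:
  F = 1.641 + (1.203 − 1)/0.6095 + (3.388 − 1)/14.62 = 2.138
NF = 10 log₁₀(2.138) = 3.30 dB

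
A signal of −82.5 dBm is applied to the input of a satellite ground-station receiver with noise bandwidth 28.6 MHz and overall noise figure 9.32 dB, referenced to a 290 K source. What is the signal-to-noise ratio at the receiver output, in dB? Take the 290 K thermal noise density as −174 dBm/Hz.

Noise floor: N = −174 + 10 log₁₀(B) + NF
10 log₁₀(2.86×10⁷) = 74.56 dB
N = −174 + 74.56 + 9.32 = −90.12 dBm
SNR = P_sig − N = −82.5 − (−90.12) = 7.62 dB → 7.6 dB

7.6 dB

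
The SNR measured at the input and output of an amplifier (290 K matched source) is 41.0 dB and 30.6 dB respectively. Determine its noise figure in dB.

10.4 dB

NF (dB) = SNR_in(dB) − SNR_out(dB) when the source is at T₀
NF = 41.0 − 30.6 = 10.4 dB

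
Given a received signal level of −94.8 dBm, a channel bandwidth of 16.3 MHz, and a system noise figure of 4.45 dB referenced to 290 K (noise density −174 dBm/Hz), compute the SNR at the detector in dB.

Noise floor: N = −174 + 10 log₁₀(B) + NF
10 log₁₀(1.63×10⁷) = 72.12 dB
N = −174 + 72.12 + 4.45 = −97.43 dBm
SNR = P_sig − N = −94.8 − (−97.43) = 2.63 dB → 2.6 dB

2.6 dB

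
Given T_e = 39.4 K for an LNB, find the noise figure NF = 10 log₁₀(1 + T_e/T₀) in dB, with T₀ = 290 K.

F = 1 + T_e/T₀ = 1 + 39.4/290 = 1.13586
NF = 10 log₁₀(1.13586) = 0.553 dB

0.553 dB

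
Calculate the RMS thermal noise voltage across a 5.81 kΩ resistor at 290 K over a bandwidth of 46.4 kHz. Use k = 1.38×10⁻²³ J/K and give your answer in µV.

2.08 µV

V_n = √(4kTRB)
4kTRB = 4 × 1.38×10⁻²³ × 290 × 5.81×10³ × 4.64×10⁴ = 4.32×10⁻¹² V²
V_n = √(4.32×10⁻¹²) = 2.08×10⁻⁶ V = 2.08 µV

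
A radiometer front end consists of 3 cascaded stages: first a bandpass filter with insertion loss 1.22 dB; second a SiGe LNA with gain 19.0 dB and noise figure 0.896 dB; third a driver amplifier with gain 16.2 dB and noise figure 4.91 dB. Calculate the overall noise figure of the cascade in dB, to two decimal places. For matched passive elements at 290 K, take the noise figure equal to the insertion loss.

Convert to linear (a loss of L dB is a gain of −L dB): F_i = 10^(NF_i/10), G_i = 10^(G_i,dB/10)
  Stage 1: F_1 = 10^(1.22/10) = 1.324, G_1 = 10^(−1.22/10) = 0.7551
  Stage 2: F_2 = 10^(0.896/10) = 1.229, G_2 = 10^(19.0/10) = 79.43
  Stage 3: F_3 = 10^(4.91/10) = 3.097, G_3 = 10^(16.2/10) = 41.69
Friis cascade:
  F = 1.324 + (1.229 − 1)/0.7551 + (3.097 − 1)/59.98 = 1.663
NF = 10 log₁₀(1.663) = 2.21 dB

2.21 dB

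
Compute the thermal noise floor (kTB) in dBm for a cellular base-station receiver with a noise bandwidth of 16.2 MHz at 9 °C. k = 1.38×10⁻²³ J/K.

−102.0 dBm

T = 9 °C + 273.15 = 282.15 K
P_n = kTB = 1.38×10⁻²³ × 282.15 × 1.62×10⁷ = 6.31×10⁻¹⁴ W
In dBm: 10 log₁₀(6.31×10⁻¹⁴ / 10⁻³) = −102.0 dBm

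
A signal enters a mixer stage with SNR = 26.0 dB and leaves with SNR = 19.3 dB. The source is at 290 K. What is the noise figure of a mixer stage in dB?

NF (dB) = SNR_in(dB) − SNR_out(dB) when the source is at T₀
NF = 26.0 − 19.3 = 6.7 dB

6.7 dB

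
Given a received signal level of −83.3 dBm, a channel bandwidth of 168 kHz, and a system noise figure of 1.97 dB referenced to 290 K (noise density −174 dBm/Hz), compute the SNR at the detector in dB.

Noise floor: N = −174 + 10 log₁₀(B) + NF
10 log₁₀(1.68×10⁵) = 52.25 dB
N = −174 + 52.25 + 1.97 = −119.78 dBm
SNR = P_sig − N = −83.3 − (−119.78) = 36.48 dB → 36.5 dB

36.5 dB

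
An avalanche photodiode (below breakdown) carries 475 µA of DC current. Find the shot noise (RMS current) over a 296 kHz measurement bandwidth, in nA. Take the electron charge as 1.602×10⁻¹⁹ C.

I_n = √(2qI·B)
2qI·B = 2 × 1.602×10⁻¹⁹ × 4.75×10⁻⁴ × 2.96×10⁵ = 4.50×10⁻¹⁷ A²
I_n = √(4.50×10⁻¹⁷) = 6.71×10⁻⁹ A = 6.71 nA

6.71 nA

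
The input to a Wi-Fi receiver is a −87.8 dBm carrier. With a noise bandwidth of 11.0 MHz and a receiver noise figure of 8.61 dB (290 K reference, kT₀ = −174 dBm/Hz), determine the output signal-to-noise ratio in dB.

Noise floor: N = −174 + 10 log₁₀(B) + NF
10 log₁₀(1.10×10⁷) = 70.41 dB
N = −174 + 70.41 + 8.61 = −94.98 dBm
SNR = P_sig − N = −87.8 − (−94.98) = 7.18 dB → 7.2 dB

7.2 dB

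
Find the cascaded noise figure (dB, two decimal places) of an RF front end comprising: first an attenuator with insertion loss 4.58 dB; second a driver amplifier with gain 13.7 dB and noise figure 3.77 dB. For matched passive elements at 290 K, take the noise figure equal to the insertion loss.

Convert to linear (a loss of L dB is a gain of −L dB): F_i = 10^(NF_i/10), G_i = 10^(G_i,dB/10)
  Stage 1: F_1 = 10^(4.58/10) = 2.871, G_1 = 10^(−4.58/10) = 0.3483
  Stage 2: F_2 = 10^(3.77/10) = 2.382, G_2 = 10^(13.7/10) = 23.44
Friis cascade:
  F = 2.871 + (2.382 − 1)/0.3483 = 6.839
NF = 10 log₁₀(6.839) = 8.35 dB

8.35 dB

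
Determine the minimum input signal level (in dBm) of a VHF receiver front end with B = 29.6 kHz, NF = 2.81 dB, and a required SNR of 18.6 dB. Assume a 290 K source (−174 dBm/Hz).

Sensitivity = −174 + 10 log₁₀(B) + NF + SNR_min
= −174 + 44.71 + 2.81 + 18.6
= −107.88 dBm → −107.9 dBm

−107.9 dBm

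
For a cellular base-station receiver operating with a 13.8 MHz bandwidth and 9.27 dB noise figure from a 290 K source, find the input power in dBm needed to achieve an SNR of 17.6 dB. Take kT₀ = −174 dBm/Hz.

Sensitivity = −174 + 10 log₁₀(B) + NF + SNR_min
= −174 + 71.4 + 9.27 + 17.6
= −75.73 dBm → −75.7 dBm

−75.7 dBm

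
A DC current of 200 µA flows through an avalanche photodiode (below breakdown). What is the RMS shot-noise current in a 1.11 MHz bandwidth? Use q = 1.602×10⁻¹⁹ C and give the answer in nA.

8.43 nA

I_n = √(2qI·B)
2qI·B = 2 × 1.602×10⁻¹⁹ × 2.00×10⁻⁴ × 1.11×10⁶ = 7.11×10⁻¹⁷ A²
I_n = √(7.11×10⁻¹⁷) = 8.43×10⁻⁹ A = 8.43 nA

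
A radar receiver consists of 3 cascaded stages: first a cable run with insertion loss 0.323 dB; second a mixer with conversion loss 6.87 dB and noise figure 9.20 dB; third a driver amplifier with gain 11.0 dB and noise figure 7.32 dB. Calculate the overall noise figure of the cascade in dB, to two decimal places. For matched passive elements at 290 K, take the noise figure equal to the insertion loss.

15.05 dB

Convert to linear (a loss of L dB is a gain of −L dB): F_i = 10^(NF_i/10), G_i = 10^(G_i,dB/10)
  Stage 1: F_1 = 10^(0.323/10) = 1.077, G_1 = 10^(−0.323/10) = 0.9283
  Stage 2: F_2 = 10^(9.20/10) = 8.318, G_2 = 10^(−6.87/10) = 0.2056
  Stage 3: F_3 = 10^(7.32/10) = 5.395, G_3 = 10^(11.0/10) = 12.59
Friis cascade:
  F = 1.077 + (8.318 − 1)/0.9283 + (5.395 − 1)/0.1909 = 31.99
NF = 10 log₁₀(31.99) = 15.05 dB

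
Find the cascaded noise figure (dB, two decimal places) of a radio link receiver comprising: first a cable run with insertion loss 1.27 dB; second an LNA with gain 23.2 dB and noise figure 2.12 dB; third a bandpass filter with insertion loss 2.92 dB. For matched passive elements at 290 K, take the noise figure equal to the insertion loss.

3.40 dB

Convert to linear (a loss of L dB is a gain of −L dB): F_i = 10^(NF_i/10), G_i = 10^(G_i,dB/10)
  Stage 1: F_1 = 10^(1.27/10) = 1.340, G_1 = 10^(−1.27/10) = 0.7464
  Stage 2: F_2 = 10^(2.12/10) = 1.629, G_2 = 10^(23.2/10) = 208.9
  Stage 3: F_3 = 10^(2.92/10) = 1.959, G_3 = 10^(−2.92/10) = 0.5105
Friis cascade:
  F = 1.340 + (1.629 − 1)/0.7464 + (1.959 − 1)/156.0 = 2.189
NF = 10 log₁₀(2.189) = 3.40 dB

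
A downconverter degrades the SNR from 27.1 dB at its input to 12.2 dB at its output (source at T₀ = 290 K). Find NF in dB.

14.9 dB

NF (dB) = SNR_in(dB) − SNR_out(dB) when the source is at T₀
NF = 27.1 − 12.2 = 14.9 dB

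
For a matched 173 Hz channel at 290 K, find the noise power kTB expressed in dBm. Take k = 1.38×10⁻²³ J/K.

P_n = kTB = 1.38×10⁻²³ × 290 × 1.73×10² = 6.92×10⁻¹⁹ W
In dBm: 10 log₁₀(6.92×10⁻¹⁹ / 10⁻³) = −151.6 dBm

−151.6 dBm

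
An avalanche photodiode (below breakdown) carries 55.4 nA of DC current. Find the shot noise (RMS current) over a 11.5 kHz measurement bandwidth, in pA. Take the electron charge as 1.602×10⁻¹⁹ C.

14.3 pA

I_n = √(2qI·B)
2qI·B = 2 × 1.602×10⁻¹⁹ × 5.54×10⁻⁸ × 1.15×10⁴ = 2.04×10⁻²² A²
I_n = √(2.04×10⁻²²) = 1.43×10⁻¹¹ A = 14.3 pA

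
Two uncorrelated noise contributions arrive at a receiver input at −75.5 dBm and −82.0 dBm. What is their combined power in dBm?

Convert to linear, add, convert back:
P₁ = 2.82×10⁻¹¹ W, P₂ = 6.31×10⁻¹² W
P_tot = 3.45×10⁻¹¹ W → 10 log₁₀(P_tot / 10⁻³) = −74.6 dBm

−74.6 dBm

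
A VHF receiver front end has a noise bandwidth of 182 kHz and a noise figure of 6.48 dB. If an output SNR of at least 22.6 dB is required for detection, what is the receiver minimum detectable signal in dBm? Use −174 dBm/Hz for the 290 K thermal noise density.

Sensitivity = −174 + 10 log₁₀(B) + NF + SNR_min
= −174 + 52.6 + 6.48 + 22.6
= −92.32 dBm → −92.3 dBm

−92.3 dBm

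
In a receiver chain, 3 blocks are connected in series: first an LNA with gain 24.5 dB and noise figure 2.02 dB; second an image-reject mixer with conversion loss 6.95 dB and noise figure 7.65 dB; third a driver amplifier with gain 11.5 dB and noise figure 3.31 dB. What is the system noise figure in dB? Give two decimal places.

Convert to linear (a loss of L dB is a gain of −L dB): F_i = 10^(NF_i/10), G_i = 10^(G_i,dB/10)
  Stage 1: F_1 = 10^(2.02/10) = 1.592, G_1 = 10^(24.5/10) = 281.8
  Stage 2: F_2 = 10^(7.65/10) = 5.821, G_2 = 10^(−6.95/10) = 0.2018
  Stage 3: F_3 = 10^(3.31/10) = 2.143, G_3 = 10^(11.5/10) = 14.13
Friis cascade:
  F = 1.592 + (5.821 − 1)/281.8 + (2.143 − 1)/56.89 = 1.629
NF = 10 log₁₀(1.629) = 2.12 dB

2.12 dB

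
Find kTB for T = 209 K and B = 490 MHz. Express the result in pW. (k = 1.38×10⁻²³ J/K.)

1.41 pW

P_n = kTB = 1.38×10⁻²³ × 209 × 4.90×10⁸ = 1.41×10⁻¹² W = 1.41 pW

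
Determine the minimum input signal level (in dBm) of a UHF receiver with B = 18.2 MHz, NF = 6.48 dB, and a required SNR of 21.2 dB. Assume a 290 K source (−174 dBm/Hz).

Sensitivity = −174 + 10 log₁₀(B) + NF + SNR_min
= −174 + 72.6 + 6.48 + 21.2
= −73.72 dBm → −73.7 dBm

−73.7 dBm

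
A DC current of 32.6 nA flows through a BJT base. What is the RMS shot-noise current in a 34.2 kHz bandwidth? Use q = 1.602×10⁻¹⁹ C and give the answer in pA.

I_n = √(2qI·B)
2qI·B = 2 × 1.602×10⁻¹⁹ × 3.26×10⁻⁸ × 3.42×10⁴ = 3.57×10⁻²² A²
I_n = √(3.57×10⁻²²) = 1.89×10⁻¹¹ A = 18.9 pA

18.9 pA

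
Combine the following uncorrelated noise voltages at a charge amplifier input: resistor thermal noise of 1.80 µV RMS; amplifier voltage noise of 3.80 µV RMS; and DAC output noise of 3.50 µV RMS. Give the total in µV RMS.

5.47 µV

Uncorrelated sources add in power (mean-square): V_tot = √(ΣV_i²)
V_tot = √[(1.80×10⁻⁶)² + (3.80×10⁻⁶)² + (3.50×10⁻⁶)²] = 5.47×10⁻⁶ V = 5.47 µV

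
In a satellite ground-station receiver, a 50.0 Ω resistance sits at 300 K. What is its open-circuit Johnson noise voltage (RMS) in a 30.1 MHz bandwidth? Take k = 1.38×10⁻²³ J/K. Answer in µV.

V_n = √(4kTRB)
4kTRB = 4 × 1.38×10⁻²³ × 300 × 5.00×10¹ × 3.01×10⁷ = 2.49×10⁻¹¹ V²
V_n = √(2.49×10⁻¹¹) = 4.99×10⁻⁶ V = 4.99 µV

4.99 µV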